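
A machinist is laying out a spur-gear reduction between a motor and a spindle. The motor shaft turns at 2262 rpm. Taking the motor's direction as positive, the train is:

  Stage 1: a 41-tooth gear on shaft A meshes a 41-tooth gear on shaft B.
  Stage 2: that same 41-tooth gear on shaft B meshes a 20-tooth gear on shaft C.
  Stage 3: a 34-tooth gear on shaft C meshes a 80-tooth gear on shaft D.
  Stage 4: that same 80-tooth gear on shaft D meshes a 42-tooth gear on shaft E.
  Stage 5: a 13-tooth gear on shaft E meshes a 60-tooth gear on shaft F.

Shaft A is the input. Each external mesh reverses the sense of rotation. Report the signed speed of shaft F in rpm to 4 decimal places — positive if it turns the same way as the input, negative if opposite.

-813.3326 rpm (opposite to input, |ω| = 813.3326 rpm)

Stage 1 [41T→41T]: ω = 2262.0000×41/41 = 2262.0000 rpm, dir flips to −; running = −2262.0000
Stage 2 [41T→20T]: ω = 2262.0000×41/20 = 4637.1000 rpm, dir flips to +; running = +4637.1000
Stage 3 [34T→80T]: ω = 4637.1000×34/80 = 1970.7675 rpm, dir flips to −; running = −1970.7675
Stage 4 [80T→42T]: ω = 1970.7675×80/42 = 3753.8429 rpm, dir flips to +; running = +3753.8429
Stage 5 [13T→60T]: ω = 3753.8429×13/60 = 813.3326 rpm, dir flips to −; running = −813.3326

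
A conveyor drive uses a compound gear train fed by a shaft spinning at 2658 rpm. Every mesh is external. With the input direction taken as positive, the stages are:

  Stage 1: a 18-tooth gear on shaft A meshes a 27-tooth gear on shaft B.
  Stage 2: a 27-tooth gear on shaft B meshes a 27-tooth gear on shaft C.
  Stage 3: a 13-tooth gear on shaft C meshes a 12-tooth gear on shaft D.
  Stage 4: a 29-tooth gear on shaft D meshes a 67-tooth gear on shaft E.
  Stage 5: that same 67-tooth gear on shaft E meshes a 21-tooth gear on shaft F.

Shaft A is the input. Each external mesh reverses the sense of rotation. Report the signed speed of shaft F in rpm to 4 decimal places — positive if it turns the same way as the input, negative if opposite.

-2650.9683 rpm (opposite to input, |ω| = 2650.9683 rpm)

Stage 1 [18T→27T]: ω = 2658.0000×18/27 = 1772.0000 rpm, dir flips to −; running = −1772.0000
Stage 2 [27T→27T]: ω = 1772.0000×27/27 = 1772.0000 rpm, dir flips to +; running = +1772.0000
Stage 3 [13T→12T]: ω = 1772.0000×13/12 = 1919.6667 rpm, dir flips to −; running = −1919.6667
Stage 4 [29T→67T]: ω = 1919.6667×29/67 = 830.9005 rpm, dir flips to +; running = +830.9005
Stage 5 [67T→21T]: ω = 830.9005×67/21 = 2650.9683 rpm, dir flips to −; running = −2650.9683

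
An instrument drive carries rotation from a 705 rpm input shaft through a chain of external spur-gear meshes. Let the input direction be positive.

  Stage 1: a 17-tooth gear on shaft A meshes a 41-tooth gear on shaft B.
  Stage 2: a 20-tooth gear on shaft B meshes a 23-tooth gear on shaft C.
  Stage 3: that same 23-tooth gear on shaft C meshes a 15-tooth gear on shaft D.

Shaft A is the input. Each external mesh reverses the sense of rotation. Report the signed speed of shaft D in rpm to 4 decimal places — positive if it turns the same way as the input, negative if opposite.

-389.7561 rpm (opposite to input, |ω| = 389.7561 rpm)

Stage 1 [17T→41T]: ω = 705.0000×17/41 = 292.3171 rpm, dir flips to −; running = −292.3171
Stage 2 [20T→23T]: ω = 292.3171×20/23 = 254.1888 rpm, dir flips to +; running = +254.1888
Stage 3 [23T→15T]: ω = 254.1888×23/15 = 389.7561 rpm, dir flips to −; running = −389.7561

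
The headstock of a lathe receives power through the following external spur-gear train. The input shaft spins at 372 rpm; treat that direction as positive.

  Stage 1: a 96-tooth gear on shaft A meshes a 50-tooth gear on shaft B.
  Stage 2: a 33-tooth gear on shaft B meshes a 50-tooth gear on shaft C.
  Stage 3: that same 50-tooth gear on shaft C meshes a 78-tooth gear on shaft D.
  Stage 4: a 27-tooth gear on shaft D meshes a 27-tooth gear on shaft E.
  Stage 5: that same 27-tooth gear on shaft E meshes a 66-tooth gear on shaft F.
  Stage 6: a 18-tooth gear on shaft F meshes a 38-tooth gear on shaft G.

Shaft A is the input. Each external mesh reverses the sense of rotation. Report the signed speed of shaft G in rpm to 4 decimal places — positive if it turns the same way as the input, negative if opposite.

+58.5561 rpm (same as input, |ω| = 58.5561 rpm)

Stage 1 [96T→50T]: ω = 372.0000×96/50 = 714.2400 rpm, dir flips to −; running = −714.2400
Stage 2 [33T→50T]: ω = 714.2400×33/50 = 471.3984 rpm, dir flips to +; running = +471.3984
Stage 3 [50T→78T]: ω = 471.3984×50/78 = 302.1785 rpm, dir flips to −; running = −302.1785
Stage 4 [27T→27T]: ω = 302.1785×27/27 = 302.1785 rpm, dir flips to +; running = +302.1785
Stage 5 [27T→66T]: ω = 302.1785×27/66 = 123.6185 rpm, dir flips to −; running = −123.6185
Stage 6 [18T→38T]: ω = 123.6185×18/38 = 58.5561 rpm, dir flips to +; running = +58.5561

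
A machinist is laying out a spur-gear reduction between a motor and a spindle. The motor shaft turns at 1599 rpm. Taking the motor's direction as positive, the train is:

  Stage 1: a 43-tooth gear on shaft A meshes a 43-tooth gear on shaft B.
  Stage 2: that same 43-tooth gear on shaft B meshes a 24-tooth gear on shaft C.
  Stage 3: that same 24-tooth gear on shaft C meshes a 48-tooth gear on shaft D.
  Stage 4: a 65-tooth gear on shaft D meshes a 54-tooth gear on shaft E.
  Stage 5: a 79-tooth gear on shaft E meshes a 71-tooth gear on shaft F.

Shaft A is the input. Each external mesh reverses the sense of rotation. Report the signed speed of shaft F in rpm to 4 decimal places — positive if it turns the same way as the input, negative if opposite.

-1918.5098 rpm (opposite to input, |ω| = 1918.5098 rpm)

Stage 1 [43T→43T]: ω = 1599.0000×43/43 = 1599.0000 rpm, dir flips to −; running = −1599.0000
Stage 2 [43T→24T]: ω = 1599.0000×43/24 = 2864.8750 rpm, dir flips to +; running = +2864.8750
Stage 3 [24T→48T]: ω = 2864.8750×24/48 = 1432.4375 rpm, dir flips to −; running = −1432.4375
Stage 4 [65T→54T]: ω = 1432.4375×65/54 = 1724.2303 rpm, dir flips to +; running = +1724.2303
Stage 5 [79T→71T]: ω = 1724.2303×79/71 = 1918.5098 rpm, dir flips to −; running = −1918.5098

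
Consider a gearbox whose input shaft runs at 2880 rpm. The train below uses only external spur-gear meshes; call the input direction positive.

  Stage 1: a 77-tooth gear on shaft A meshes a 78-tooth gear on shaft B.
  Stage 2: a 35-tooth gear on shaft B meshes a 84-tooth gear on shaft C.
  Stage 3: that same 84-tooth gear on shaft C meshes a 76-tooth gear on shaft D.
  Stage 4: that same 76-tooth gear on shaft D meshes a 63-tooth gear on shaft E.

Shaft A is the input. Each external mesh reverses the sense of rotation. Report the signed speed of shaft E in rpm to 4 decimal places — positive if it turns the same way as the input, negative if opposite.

+1579.4872 rpm (same as input, |ω| = 1579.4872 rpm)

Stage 1 [77T→78T]: ω = 2880.0000×77/78 = 2843.0769 rpm, dir flips to −; running = −2843.0769
Stage 2 [35T→84T]: ω = 2843.0769×35/84 = 1184.6154 rpm, dir flips to +; running = +1184.6154
Stage 3 [84T→76T]: ω = 1184.6154×84/76 = 1309.3117 rpm, dir flips to −; running = −1309.3117
Stage 4 [76T→63T]: ω = 1309.3117×76/63 = 1579.4872 rpm, dir flips to +; running = +1579.4872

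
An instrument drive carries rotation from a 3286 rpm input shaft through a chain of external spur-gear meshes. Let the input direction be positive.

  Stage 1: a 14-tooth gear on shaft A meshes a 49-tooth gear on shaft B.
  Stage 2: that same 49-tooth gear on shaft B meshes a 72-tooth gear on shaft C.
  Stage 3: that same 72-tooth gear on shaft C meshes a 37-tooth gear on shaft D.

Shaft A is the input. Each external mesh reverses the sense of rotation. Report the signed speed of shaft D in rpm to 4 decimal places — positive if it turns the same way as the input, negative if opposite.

Stage 1 [14T→49T]: ω = 3286.0000×14/49 = 938.8571 rpm, dir flips to −; running = −938.8571
Stage 2 [49T→72T]: ω = 938.8571×49/72 = 638.9444 rpm, dir flips to +; running = +638.9444
Stage 3 [72T→37T]: ω = 638.9444×72/37 = 1243.3514 rpm, dir flips to −; running = −1243.3514

-1243.3514 rpm (opposite to input, |ω| = 1243.3514 rpm)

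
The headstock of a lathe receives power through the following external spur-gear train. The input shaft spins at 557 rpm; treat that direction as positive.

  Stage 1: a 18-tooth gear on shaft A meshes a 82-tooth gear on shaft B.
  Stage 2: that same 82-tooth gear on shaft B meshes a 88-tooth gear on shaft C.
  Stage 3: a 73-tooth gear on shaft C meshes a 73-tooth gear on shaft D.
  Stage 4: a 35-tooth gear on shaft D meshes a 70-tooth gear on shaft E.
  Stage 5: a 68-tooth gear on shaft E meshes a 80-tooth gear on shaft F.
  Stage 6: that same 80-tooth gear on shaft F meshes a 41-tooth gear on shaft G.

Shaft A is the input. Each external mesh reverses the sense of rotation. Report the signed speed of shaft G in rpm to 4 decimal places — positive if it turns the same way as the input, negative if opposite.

Stage 1 [18T→82T]: ω = 557.0000×18/82 = 122.2683 rpm, dir flips to −; running = −122.2683
Stage 2 [82T→88T]: ω = 122.2683×82/88 = 113.9318 rpm, dir flips to +; running = +113.9318
Stage 3 [73T→73T]: ω = 113.9318×73/73 = 113.9318 rpm, dir flips to −; running = −113.9318
Stage 4 [35T→70T]: ω = 113.9318×35/70 = 56.9659 rpm, dir flips to +; running = +56.9659
Stage 5 [68T→80T]: ω = 56.9659×68/80 = 48.4210 rpm, dir flips to −; running = −48.4210
Stage 6 [80T→41T]: ω = 48.4210×80/41 = 94.4800 rpm, dir flips to +; running = +94.4800

+94.4800 rpm (same as input, |ω| = 94.4800 rpm)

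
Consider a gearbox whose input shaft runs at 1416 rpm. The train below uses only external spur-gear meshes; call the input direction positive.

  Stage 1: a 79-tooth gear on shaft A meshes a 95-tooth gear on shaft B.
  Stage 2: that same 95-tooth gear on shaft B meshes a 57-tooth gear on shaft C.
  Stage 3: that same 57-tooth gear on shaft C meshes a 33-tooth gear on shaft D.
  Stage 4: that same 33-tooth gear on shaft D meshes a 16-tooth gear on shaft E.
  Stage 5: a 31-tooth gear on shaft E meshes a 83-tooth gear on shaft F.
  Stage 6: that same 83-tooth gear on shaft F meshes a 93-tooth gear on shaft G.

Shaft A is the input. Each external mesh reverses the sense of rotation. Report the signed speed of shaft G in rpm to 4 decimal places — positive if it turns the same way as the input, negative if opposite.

+2330.5000 rpm (same as input, |ω| = 2330.5000 rpm)

Stage 1 [79T→95T]: ω = 1416.0000×79/95 = 1177.5158 rpm, dir flips to −; running = −1177.5158
Stage 2 [95T→57T]: ω = 1177.5158×95/57 = 1962.5263 rpm, dir flips to +; running = +1962.5263
Stage 3 [57T→33T]: ω = 1962.5263×57/33 = 3389.8182 rpm, dir flips to −; running = −3389.8182
Stage 4 [33T→16T]: ω = 3389.8182×33/16 = 6991.5000 rpm, dir flips to +; running = +6991.5000
Stage 5 [31T→83T]: ω = 6991.5000×31/83 = 2611.2831 rpm, dir flips to −; running = −2611.2831
Stage 6 [83T→93T]: ω = 2611.2831×83/93 = 2330.5000 rpm, dir flips to +; running = +2330.5000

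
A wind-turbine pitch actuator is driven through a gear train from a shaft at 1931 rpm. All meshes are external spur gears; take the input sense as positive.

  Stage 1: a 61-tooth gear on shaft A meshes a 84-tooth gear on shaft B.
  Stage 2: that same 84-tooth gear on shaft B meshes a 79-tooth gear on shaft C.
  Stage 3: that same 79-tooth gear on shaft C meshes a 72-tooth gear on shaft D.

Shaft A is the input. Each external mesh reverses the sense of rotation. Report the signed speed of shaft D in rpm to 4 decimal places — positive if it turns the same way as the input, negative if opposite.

Stage 1 [61T→84T]: ω = 1931.0000×61/84 = 1402.2738 rpm, dir flips to −; running = −1402.2738
Stage 2 [84T→79T]: ω = 1402.2738×84/79 = 1491.0253 rpm, dir flips to +; running = +1491.0253
Stage 3 [79T→72T]: ω = 1491.0253×79/72 = 1635.9861 rpm, dir flips to −; running = −1635.9861

-1635.9861 rpm (opposite to input, |ω| = 1635.9861 rpm)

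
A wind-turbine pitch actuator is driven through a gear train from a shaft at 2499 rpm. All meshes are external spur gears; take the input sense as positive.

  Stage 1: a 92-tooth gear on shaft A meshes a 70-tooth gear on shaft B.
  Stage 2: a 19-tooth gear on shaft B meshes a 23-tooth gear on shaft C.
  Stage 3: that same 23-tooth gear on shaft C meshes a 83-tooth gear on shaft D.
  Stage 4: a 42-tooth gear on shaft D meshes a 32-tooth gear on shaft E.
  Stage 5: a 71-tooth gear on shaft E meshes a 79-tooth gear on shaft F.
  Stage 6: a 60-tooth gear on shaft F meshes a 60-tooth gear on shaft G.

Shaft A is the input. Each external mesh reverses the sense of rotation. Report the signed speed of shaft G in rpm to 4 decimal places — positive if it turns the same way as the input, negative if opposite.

+886.8744 rpm (same as input, |ω| = 886.8744 rpm)

Stage 1 [92T→70T]: ω = 2499.0000×92/70 = 3284.4000 rpm, dir flips to −; running = −3284.4000
Stage 2 [19T→23T]: ω = 3284.4000×19/23 = 2713.2000 rpm, dir flips to +; running = +2713.2000
Stage 3 [23T→83T]: ω = 2713.2000×23/83 = 751.8506 rpm, dir flips to −; running = −751.8506
Stage 4 [42T→32T]: ω = 751.8506×42/32 = 986.8039 rpm, dir flips to +; running = +986.8039
Stage 5 [71T→79T]: ω = 986.8039×71/79 = 886.8744 rpm, dir flips to −; running = −886.8744
Stage 6 [60T→60T]: ω = 886.8744×60/60 = 886.8744 rpm, dir flips to +; running = +886.8744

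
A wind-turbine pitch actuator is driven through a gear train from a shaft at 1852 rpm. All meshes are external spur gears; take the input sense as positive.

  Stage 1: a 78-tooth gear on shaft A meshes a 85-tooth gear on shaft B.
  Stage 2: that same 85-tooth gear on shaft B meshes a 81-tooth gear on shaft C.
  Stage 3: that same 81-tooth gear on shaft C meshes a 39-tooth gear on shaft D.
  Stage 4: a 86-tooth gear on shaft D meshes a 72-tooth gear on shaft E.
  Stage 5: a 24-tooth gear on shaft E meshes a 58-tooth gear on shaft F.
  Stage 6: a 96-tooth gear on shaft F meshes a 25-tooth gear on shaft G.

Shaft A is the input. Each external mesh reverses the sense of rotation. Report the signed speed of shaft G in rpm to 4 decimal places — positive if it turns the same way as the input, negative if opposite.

+7029.9366 rpm (same as input, |ω| = 7029.9366 rpm)

Stage 1 [78T→85T]: ω = 1852.0000×78/85 = 1699.4824 rpm, dir flips to −; running = −1699.4824
Stage 2 [85T→81T]: ω = 1699.4824×85/81 = 1783.4074 rpm, dir flips to +; running = +1783.4074
Stage 3 [81T→39T]: ω = 1783.4074×81/39 = 3704.0000 rpm, dir flips to −; running = −3704.0000
Stage 4 [86T→72T]: ω = 3704.0000×86/72 = 4424.2222 rpm, dir flips to +; running = +4424.2222
Stage 5 [24T→58T]: ω = 4424.2222×24/58 = 1830.7126 rpm, dir flips to −; running = −1830.7126
Stage 6 [96T→25T]: ω = 1830.7126×96/25 = 7029.9366 rpm, dir flips to +; running = +7029.9366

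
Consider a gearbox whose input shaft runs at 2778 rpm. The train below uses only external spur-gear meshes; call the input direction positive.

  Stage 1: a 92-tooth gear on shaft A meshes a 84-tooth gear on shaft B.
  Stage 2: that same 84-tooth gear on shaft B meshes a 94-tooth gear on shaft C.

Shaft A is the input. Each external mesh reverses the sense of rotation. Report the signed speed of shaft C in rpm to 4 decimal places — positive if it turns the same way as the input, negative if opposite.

Stage 1 [92T→84T]: ω = 2778.0000×92/84 = 3042.5714 rpm, dir flips to −; running = −3042.5714
Stage 2 [84T→94T]: ω = 3042.5714×84/94 = 2718.8936 rpm, dir flips to +; running = +2718.8936

+2718.8936 rpm (same as input, |ω| = 2718.8936 rpm)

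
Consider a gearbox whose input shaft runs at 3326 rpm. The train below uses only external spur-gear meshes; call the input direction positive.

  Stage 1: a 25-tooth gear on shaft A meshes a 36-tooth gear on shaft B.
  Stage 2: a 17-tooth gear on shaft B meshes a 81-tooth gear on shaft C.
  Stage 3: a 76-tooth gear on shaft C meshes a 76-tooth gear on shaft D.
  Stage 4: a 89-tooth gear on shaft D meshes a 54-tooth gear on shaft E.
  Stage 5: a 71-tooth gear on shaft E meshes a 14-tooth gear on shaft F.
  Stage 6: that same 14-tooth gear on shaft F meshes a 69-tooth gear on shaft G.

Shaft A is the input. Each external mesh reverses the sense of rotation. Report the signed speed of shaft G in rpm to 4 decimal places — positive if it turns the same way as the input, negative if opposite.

+822.1085 rpm (same as input, |ω| = 822.1085 rpm)

Stage 1 [25T→36T]: ω = 3326.0000×25/36 = 2309.7222 rpm, dir flips to −; running = −2309.7222
Stage 2 [17T→81T]: ω = 2309.7222×17/81 = 484.7565 rpm, dir flips to +; running = +484.7565
Stage 3 [76T→76T]: ω = 484.7565×76/76 = 484.7565 rpm, dir flips to −; running = −484.7565
Stage 4 [89T→54T]: ω = 484.7565×89/54 = 798.9506 rpm, dir flips to +; running = +798.9506
Stage 5 [71T→14T]: ω = 798.9506×71/14 = 4051.8207 rpm, dir flips to −; running = −4051.8207
Stage 6 [14T→69T]: ω = 4051.8207×14/69 = 822.1085 rpm, dir flips to +; running = +822.1085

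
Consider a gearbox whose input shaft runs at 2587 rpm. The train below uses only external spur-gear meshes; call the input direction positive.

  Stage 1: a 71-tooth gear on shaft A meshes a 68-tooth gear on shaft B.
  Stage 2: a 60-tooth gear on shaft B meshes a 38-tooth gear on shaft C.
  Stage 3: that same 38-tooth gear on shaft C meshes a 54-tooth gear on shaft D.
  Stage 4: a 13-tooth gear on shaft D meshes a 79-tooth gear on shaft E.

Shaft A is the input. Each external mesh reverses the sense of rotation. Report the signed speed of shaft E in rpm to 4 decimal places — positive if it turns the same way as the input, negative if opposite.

+493.8779 rpm (same as input, |ω| = 493.8779 rpm)

Stage 1 [71T→68T]: ω = 2587.0000×71/68 = 2701.1324 rpm, dir flips to −; running = −2701.1324
Stage 2 [60T→38T]: ω = 2701.1324×60/38 = 4264.9458 rpm, dir flips to +; running = +4264.9458
Stage 3 [38T→54T]: ω = 4264.9458×38/54 = 3001.2582 rpm, dir flips to −; running = −3001.2582
Stage 4 [13T→79T]: ω = 3001.2582×13/79 = 493.8779 rpm, dir flips to +; running = +493.8779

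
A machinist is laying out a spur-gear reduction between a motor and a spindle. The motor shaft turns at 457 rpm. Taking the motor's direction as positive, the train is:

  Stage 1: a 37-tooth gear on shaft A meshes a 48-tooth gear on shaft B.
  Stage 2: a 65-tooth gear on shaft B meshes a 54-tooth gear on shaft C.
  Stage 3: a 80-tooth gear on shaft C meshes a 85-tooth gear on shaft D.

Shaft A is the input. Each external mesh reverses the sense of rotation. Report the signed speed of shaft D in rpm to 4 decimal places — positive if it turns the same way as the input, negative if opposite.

-399.0868 rpm (opposite to input, |ω| = 399.0868 rpm)

Stage 1 [37T→48T]: ω = 457.0000×37/48 = 352.2708 rpm, dir flips to −; running = −352.2708
Stage 2 [65T→54T]: ω = 352.2708×65/54 = 424.0297 rpm, dir flips to +; running = +424.0297
Stage 3 [80T→85T]: ω = 424.0297×80/85 = 399.0868 rpm, dir flips to −; running = −399.0868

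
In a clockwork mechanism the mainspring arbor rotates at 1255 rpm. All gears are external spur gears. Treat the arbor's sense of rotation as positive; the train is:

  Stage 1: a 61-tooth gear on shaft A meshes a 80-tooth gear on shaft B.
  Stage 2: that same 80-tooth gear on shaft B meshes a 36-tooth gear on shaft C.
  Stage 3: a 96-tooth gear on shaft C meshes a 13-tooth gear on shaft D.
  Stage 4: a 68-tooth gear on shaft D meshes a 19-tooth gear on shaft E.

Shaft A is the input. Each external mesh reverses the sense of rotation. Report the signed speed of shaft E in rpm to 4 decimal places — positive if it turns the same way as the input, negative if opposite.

+56202.3212 rpm (same as input, |ω| = 56202.3212 rpm)

Stage 1 [61T→80T]: ω = 1255.0000×61/80 = 956.9375 rpm, dir flips to −; running = −956.9375
Stage 2 [80T→36T]: ω = 956.9375×80/36 = 2126.5278 rpm, dir flips to +; running = +2126.5278
Stage 3 [96T→13T]: ω = 2126.5278×96/13 = 15703.5897 rpm, dir flips to −; running = −15703.5897
Stage 4 [68T→19T]: ω = 15703.5897×68/19 = 56202.3212 rpm, dir flips to +; running = +56202.3212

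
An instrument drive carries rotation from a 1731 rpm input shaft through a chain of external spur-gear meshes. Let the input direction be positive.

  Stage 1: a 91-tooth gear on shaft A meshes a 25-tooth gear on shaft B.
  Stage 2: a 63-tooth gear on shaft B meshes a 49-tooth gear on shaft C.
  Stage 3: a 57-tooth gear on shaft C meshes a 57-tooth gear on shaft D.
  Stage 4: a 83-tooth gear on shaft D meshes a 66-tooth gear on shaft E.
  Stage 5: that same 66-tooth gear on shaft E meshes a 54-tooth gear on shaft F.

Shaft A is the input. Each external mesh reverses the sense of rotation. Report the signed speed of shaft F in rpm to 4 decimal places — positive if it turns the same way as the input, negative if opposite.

Stage 1 [91T→25T]: ω = 1731.0000×91/25 = 6300.8400 rpm, dir flips to −; running = −6300.8400
Stage 2 [63T→49T]: ω = 6300.8400×63/49 = 8101.0800 rpm, dir flips to +; running = +8101.0800
Stage 3 [57T→57T]: ω = 8101.0800×57/57 = 8101.0800 rpm, dir flips to −; running = −8101.0800
Stage 4 [83T→66T]: ω = 8101.0800×83/66 = 10187.7218 rpm, dir flips to +; running = +10187.7218
Stage 5 [66T→54T]: ω = 10187.7218×66/54 = 12451.6600 rpm, dir flips to −; running = −12451.6600

-12451.6600 rpm (opposite to input, |ω| = 12451.6600 rpm)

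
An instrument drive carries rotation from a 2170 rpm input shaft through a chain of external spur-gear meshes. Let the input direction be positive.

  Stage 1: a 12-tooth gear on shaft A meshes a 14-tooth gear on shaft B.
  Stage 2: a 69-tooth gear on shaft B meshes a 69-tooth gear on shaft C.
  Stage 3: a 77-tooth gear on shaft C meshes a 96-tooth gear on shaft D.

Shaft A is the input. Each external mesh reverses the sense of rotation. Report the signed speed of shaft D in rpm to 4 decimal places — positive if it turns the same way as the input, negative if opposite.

Stage 1 [12T→14T]: ω = 2170.0000×12/14 = 1860.0000 rpm, dir flips to −; running = −1860.0000
Stage 2 [69T→69T]: ω = 1860.0000×69/69 = 1860.0000 rpm, dir flips to +; running = +1860.0000
Stage 3 [77T→96T]: ω = 1860.0000×77/96 = 1491.8750 rpm, dir flips to −; running = −1491.8750

-1491.8750 rpm (opposite to input, |ω| = 1491.8750 rpm)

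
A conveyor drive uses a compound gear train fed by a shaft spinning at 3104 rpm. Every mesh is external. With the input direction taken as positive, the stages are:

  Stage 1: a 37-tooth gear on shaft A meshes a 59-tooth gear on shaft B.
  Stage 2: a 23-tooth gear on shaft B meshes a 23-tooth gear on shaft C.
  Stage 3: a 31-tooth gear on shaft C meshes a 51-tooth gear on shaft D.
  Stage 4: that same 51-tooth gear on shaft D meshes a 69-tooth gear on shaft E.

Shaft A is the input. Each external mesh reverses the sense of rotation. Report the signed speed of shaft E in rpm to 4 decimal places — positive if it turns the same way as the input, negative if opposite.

+874.5488 rpm (same as input, |ω| = 874.5488 rpm)

Stage 1 [37T→59T]: ω = 3104.0000×37/59 = 1946.5763 rpm, dir flips to −; running = −1946.5763
Stage 2 [23T→23T]: ω = 1946.5763×23/23 = 1946.5763 rpm, dir flips to +; running = +1946.5763
Stage 3 [31T→51T]: ω = 1946.5763×31/51 = 1183.2130 rpm, dir flips to −; running = −1183.2130
Stage 4 [51T→69T]: ω = 1183.2130×51/69 = 874.5488 rpm, dir flips to +; running = +874.5488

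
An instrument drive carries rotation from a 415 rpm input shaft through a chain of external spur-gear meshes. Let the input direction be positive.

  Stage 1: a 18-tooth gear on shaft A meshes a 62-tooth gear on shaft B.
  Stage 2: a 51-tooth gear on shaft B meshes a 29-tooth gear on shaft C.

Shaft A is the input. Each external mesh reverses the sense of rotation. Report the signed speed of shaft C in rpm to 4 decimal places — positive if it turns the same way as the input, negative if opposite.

Stage 1 [18T→62T]: ω = 415.0000×18/62 = 120.4839 rpm, dir flips to −; running = −120.4839
Stage 2 [51T→29T]: ω = 120.4839×51/29 = 211.8854 rpm, dir flips to +; running = +211.8854

+211.8854 rpm (same as input, |ω| = 211.8854 rpm)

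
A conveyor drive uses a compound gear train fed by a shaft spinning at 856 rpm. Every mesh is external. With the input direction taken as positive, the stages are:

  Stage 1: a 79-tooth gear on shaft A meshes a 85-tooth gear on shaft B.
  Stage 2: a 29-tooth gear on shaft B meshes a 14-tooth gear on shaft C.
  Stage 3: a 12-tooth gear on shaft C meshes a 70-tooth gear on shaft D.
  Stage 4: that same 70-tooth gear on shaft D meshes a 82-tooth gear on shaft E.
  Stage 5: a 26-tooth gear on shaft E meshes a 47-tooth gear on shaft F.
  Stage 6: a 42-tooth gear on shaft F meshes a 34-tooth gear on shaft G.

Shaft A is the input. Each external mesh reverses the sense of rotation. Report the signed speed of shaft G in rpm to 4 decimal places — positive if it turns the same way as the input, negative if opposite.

Stage 1 [79T→85T]: ω = 856.0000×79/85 = 795.5765 rpm, dir flips to −; running = −795.5765
Stage 2 [29T→14T]: ω = 795.5765×29/14 = 1647.9798 rpm, dir flips to +; running = +1647.9798
Stage 3 [12T→70T]: ω = 1647.9798×12/70 = 282.5108 rpm, dir flips to −; running = −282.5108
Stage 4 [70T→82T]: ω = 282.5108×70/82 = 241.1678 rpm, dir flips to +; running = +241.1678
Stage 5 [26T→47T]: ω = 241.1678×26/47 = 133.4120 rpm, dir flips to −; running = −133.4120
Stage 6 [42T→34T]: ω = 133.4120×42/34 = 164.8030 rpm, dir flips to +; running = +164.8030

+164.8030 rpm (same as input, |ω| = 164.8030 rpm)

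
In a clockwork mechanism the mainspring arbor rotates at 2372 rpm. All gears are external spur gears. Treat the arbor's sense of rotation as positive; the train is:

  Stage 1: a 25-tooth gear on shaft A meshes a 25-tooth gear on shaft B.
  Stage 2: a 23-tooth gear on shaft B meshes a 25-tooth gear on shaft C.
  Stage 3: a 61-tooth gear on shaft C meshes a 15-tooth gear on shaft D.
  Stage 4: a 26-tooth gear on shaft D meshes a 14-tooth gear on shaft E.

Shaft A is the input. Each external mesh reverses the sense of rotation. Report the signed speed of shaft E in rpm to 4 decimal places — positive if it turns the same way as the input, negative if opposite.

+16481.1078 rpm (same as input, |ω| = 16481.1078 rpm)

Stage 1 [25T→25T]: ω = 2372.0000×25/25 = 2372.0000 rpm, dir flips to −; running = −2372.0000
Stage 2 [23T→25T]: ω = 2372.0000×23/25 = 2182.2400 rpm, dir flips to +; running = +2182.2400
Stage 3 [61T→15T]: ω = 2182.2400×61/15 = 8874.4427 rpm, dir flips to −; running = −8874.4427
Stage 4 [26T→14T]: ω = 8874.4427×26/14 = 16481.1078 rpm, dir flips to +; running = +16481.1078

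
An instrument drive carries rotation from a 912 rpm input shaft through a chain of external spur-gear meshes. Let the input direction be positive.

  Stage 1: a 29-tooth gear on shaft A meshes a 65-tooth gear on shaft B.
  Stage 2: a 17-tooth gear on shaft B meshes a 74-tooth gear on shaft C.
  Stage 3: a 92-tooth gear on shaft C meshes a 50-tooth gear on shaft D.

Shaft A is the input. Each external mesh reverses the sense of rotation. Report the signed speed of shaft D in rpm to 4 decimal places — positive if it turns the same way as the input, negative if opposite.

-171.9945 rpm (opposite to input, |ω| = 171.9945 rpm)

Stage 1 [29T→65T]: ω = 912.0000×29/65 = 406.8923 rpm, dir flips to −; running = −406.8923
Stage 2 [17T→74T]: ω = 406.8923×17/74 = 93.4753 rpm, dir flips to +; running = +93.4753
Stage 3 [92T→50T]: ω = 93.4753×92/50 = 171.9945 rpm, dir flips to −; running = −171.9945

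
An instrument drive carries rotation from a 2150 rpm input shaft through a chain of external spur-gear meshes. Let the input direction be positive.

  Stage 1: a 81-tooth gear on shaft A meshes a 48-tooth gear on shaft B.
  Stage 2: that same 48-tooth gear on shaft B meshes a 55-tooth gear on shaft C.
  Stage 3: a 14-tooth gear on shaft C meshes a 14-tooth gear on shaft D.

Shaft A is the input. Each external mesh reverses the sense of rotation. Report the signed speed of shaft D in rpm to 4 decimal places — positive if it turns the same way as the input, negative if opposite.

-3166.3636 rpm (opposite to input, |ω| = 3166.3636 rpm)

Stage 1 [81T→48T]: ω = 2150.0000×81/48 = 3628.1250 rpm, dir flips to −; running = −3628.1250
Stage 2 [48T→55T]: ω = 3628.1250×48/55 = 3166.3636 rpm, dir flips to +; running = +3166.3636
Stage 3 [14T→14T]: ω = 3166.3636×14/14 = 3166.3636 rpm, dir flips to −; running = −3166.3636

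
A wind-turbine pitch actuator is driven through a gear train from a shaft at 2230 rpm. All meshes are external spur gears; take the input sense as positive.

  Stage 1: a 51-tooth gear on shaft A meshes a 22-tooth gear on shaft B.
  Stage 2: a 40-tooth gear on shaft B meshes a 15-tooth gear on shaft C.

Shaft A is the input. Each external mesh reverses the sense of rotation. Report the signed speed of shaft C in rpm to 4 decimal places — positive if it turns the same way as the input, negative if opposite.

+13785.4545 rpm (same as input, |ω| = 13785.4545 rpm)

Stage 1 [51T→22T]: ω = 2230.0000×51/22 = 5169.5455 rpm, dir flips to −; running = −5169.5455
Stage 2 [40T→15T]: ω = 5169.5455×40/15 = 13785.4545 rpm, dir flips to +; running = +13785.4545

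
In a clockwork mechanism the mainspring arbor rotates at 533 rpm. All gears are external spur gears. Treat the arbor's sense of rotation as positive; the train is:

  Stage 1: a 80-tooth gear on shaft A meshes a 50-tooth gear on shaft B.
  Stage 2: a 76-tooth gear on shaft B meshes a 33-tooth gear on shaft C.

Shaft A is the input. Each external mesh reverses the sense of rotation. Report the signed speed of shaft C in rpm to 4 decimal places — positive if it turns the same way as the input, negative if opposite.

Stage 1 [80T→50T]: ω = 533.0000×80/50 = 852.8000 rpm, dir flips to −; running = −852.8000
Stage 2 [76T→33T]: ω = 852.8000×76/33 = 1964.0242 rpm, dir flips to +; running = +1964.0242

+1964.0242 rpm (same as input, |ω| = 1964.0242 rpm)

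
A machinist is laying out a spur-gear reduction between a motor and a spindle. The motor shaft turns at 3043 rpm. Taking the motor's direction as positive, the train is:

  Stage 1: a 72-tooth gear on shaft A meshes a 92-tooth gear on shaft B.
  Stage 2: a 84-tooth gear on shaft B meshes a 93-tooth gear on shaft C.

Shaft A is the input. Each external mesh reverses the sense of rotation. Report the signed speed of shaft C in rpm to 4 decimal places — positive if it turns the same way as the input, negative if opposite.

Stage 1 [72T→92T]: ω = 3043.0000×72/92 = 2381.4783 rpm, dir flips to −; running = −2381.4783
Stage 2 [84T→93T]: ω = 2381.4783×84/93 = 2151.0126 rpm, dir flips to +; running = +2151.0126

+2151.0126 rpm (same as input, |ω| = 2151.0126 rpm)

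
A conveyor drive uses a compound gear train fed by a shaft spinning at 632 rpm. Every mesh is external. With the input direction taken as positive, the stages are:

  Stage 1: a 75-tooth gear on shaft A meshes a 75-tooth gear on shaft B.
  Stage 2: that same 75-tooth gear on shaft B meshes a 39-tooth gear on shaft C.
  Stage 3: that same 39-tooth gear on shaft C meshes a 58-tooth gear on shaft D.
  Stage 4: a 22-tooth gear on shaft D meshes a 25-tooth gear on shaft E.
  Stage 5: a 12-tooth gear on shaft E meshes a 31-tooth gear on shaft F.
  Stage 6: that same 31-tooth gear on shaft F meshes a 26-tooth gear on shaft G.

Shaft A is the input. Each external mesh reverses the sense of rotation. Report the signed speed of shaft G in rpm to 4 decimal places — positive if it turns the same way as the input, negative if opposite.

+331.9257 rpm (same as input, |ω| = 331.9257 rpm)

Stage 1 [75T→75T]: ω = 632.0000×75/75 = 632.0000 rpm, dir flips to −; running = −632.0000
Stage 2 [75T→39T]: ω = 632.0000×75/39 = 1215.3846 rpm, dir flips to +; running = +1215.3846
Stage 3 [39T→58T]: ω = 1215.3846×39/58 = 817.2414 rpm, dir flips to −; running = −817.2414
Stage 4 [22T→25T]: ω = 817.2414×22/25 = 719.1724 rpm, dir flips to +; running = +719.1724
Stage 5 [12T→31T]: ω = 719.1724×12/31 = 278.3893 rpm, dir flips to −; running = −278.3893
Stage 6 [31T→26T]: ω = 278.3893×31/26 = 331.9257 rpm, dir flips to +; running = +331.9257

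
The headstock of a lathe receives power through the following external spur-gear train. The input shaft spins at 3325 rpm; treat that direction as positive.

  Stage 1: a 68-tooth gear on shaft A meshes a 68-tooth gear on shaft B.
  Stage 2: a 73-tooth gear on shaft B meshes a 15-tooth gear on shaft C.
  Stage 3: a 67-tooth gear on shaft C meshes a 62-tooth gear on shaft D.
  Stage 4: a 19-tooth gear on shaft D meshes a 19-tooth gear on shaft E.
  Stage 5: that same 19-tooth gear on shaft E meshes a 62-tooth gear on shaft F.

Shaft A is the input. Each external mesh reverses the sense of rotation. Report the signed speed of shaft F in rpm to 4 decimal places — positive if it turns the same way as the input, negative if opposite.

-5358.8090 rpm (opposite to input, |ω| = 5358.8090 rpm)

Stage 1 [68T→68T]: ω = 3325.0000×68/68 = 3325.0000 rpm, dir flips to −; running = −3325.0000
Stage 2 [73T→15T]: ω = 3325.0000×73/15 = 16181.6667 rpm, dir flips to +; running = +16181.6667
Stage 3 [67T→62T]: ω = 16181.6667×67/62 = 17486.6398 rpm, dir flips to −; running = −17486.6398
Stage 4 [19T→19T]: ω = 17486.6398×19/19 = 17486.6398 rpm, dir flips to +; running = +17486.6398
Stage 5 [19T→62T]: ω = 17486.6398×19/62 = 5358.8090 rpm, dir flips to −; running = −5358.8090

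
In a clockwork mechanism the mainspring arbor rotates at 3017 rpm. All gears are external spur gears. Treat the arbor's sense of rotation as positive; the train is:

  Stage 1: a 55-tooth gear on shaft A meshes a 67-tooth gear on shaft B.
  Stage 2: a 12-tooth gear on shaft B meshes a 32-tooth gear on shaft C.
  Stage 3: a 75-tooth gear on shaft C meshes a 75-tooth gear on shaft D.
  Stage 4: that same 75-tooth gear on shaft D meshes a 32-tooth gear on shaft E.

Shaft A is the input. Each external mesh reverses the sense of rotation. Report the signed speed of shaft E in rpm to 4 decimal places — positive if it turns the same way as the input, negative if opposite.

Stage 1 [55T→67T]: ω = 3017.0000×55/67 = 2476.6418 rpm, dir flips to −; running = −2476.6418
Stage 2 [12T→32T]: ω = 2476.6418×12/32 = 928.7407 rpm, dir flips to +; running = +928.7407
Stage 3 [75T→75T]: ω = 928.7407×75/75 = 928.7407 rpm, dir flips to −; running = −928.7407
Stage 4 [75T→32T]: ω = 928.7407×75/32 = 2176.7359 rpm, dir flips to +; running = +2176.7359

+2176.7359 rpm (same as input, |ω| = 2176.7359 rpm)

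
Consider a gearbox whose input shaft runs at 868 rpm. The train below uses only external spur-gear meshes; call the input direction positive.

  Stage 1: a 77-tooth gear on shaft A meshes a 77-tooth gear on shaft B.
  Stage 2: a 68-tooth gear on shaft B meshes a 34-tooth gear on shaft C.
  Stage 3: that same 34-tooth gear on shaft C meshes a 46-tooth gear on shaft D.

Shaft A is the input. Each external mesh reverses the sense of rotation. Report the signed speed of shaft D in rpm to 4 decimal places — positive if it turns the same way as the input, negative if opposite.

Stage 1 [77T→77T]: ω = 868.0000×77/77 = 868.0000 rpm, dir flips to −; running = −868.0000
Stage 2 [68T→34T]: ω = 868.0000×68/34 = 1736.0000 rpm, dir flips to +; running = +1736.0000
Stage 3 [34T→46T]: ω = 1736.0000×34/46 = 1283.1304 rpm, dir flips to −; running = −1283.1304

-1283.1304 rpm (opposite to input, |ω| = 1283.1304 rpm)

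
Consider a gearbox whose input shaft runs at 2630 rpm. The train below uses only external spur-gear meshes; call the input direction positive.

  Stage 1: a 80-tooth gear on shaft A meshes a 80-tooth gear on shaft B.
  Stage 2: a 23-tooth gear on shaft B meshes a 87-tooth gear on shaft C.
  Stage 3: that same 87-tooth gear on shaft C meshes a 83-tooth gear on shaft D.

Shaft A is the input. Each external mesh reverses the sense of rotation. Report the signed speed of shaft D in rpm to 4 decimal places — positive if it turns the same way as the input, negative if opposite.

-728.7952 rpm (opposite to input, |ω| = 728.7952 rpm)

Stage 1 [80T→80T]: ω = 2630.0000×80/80 = 2630.0000 rpm, dir flips to −; running = −2630.0000
Stage 2 [23T→87T]: ω = 2630.0000×23/87 = 695.2874 rpm, dir flips to +; running = +695.2874
Stage 3 [87T→83T]: ω = 695.2874×87/83 = 728.7952 rpm, dir flips to −; running = −728.7952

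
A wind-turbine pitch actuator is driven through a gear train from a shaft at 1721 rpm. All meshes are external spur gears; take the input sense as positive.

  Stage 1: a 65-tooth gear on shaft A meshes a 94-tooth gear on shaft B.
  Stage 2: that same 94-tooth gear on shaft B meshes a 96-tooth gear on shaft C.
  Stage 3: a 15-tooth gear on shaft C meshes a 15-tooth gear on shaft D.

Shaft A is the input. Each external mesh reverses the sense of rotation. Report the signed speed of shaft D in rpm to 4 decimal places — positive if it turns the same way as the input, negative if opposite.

-1165.2604 rpm (opposite to input, |ω| = 1165.2604 rpm)

Stage 1 [65T→94T]: ω = 1721.0000×65/94 = 1190.0532 rpm, dir flips to −; running = −1190.0532
Stage 2 [94T→96T]: ω = 1190.0532×94/96 = 1165.2604 rpm, dir flips to +; running = +1165.2604
Stage 3 [15T→15T]: ω = 1165.2604×15/15 = 1165.2604 rpm, dir flips to −; running = −1165.2604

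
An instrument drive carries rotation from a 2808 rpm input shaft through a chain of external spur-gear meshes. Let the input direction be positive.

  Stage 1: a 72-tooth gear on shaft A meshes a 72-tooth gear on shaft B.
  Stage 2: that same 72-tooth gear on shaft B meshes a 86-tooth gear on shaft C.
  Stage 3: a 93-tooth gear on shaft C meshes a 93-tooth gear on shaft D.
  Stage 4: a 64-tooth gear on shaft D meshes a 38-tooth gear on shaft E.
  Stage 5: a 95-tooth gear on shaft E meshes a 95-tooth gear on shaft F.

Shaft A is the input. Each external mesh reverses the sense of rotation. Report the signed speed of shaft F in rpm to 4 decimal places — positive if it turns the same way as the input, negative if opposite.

Stage 1 [72T→72T]: ω = 2808.0000×72/72 = 2808.0000 rpm, dir flips to −; running = −2808.0000
Stage 2 [72T→86T]: ω = 2808.0000×72/86 = 2350.8837 rpm, dir flips to +; running = +2350.8837
Stage 3 [93T→93T]: ω = 2350.8837×93/93 = 2350.8837 rpm, dir flips to −; running = −2350.8837
Stage 4 [64T→38T]: ω = 2350.8837×64/38 = 3959.3831 rpm, dir flips to +; running = +3959.3831
Stage 5 [95T→95T]: ω = 3959.3831×95/95 = 3959.3831 rpm, dir flips to −; running = −3959.3831

-3959.3831 rpm (opposite to input, |ω| = 3959.3831 rpm)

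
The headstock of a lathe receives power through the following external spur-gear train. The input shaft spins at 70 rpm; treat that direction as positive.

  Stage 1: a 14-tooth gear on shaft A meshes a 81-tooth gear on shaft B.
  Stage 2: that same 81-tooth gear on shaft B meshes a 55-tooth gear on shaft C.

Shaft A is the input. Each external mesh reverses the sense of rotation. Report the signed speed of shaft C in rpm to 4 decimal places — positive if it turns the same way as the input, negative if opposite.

+17.8182 rpm (same as input, |ω| = 17.8182 rpm)

Stage 1 [14T→81T]: ω = 70.0000×14/81 = 12.0988 rpm, dir flips to −; running = −12.0988
Stage 2 [81T→55T]: ω = 12.0988×81/55 = 17.8182 rpm, dir flips to +; running = +17.8182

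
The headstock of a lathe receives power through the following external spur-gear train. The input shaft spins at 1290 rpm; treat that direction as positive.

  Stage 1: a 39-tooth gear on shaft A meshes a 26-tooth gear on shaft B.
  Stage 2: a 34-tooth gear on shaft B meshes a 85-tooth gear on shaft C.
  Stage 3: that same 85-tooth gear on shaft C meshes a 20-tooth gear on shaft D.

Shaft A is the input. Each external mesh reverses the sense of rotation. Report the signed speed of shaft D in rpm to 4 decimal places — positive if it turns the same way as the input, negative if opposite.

-3289.5000 rpm (opposite to input, |ω| = 3289.5000 rpm)

Stage 1 [39T→26T]: ω = 1290.0000×39/26 = 1935.0000 rpm, dir flips to −; running = −1935.0000
Stage 2 [34T→85T]: ω = 1935.0000×34/85 = 774.0000 rpm, dir flips to +; running = +774.0000
Stage 3 [85T→20T]: ω = 774.0000×85/20 = 3289.5000 rpm, dir flips to −; running = −3289.5000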